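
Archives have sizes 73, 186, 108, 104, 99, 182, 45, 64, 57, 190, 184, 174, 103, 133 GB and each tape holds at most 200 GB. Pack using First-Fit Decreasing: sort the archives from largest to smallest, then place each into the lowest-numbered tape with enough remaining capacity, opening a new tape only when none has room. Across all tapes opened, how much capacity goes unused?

298

Sorted descending: 190, 186, 184, 182, 174, 133, 108, 104, 103, 99, 73, 64, 57, 45.
tape 1: place 190 GB, 10 GB left
tape 2: place 186 GB, 14 GB left
tape 3: place 184 GB, 16 GB left
tape 4: place 182 GB, 18 GB left
tape 5: place 174 GB, 26 GB left
tape 6: place 133 GB, 67 GB left
tape 7: place 108 GB, 92 GB left
tape 8: place 104 GB, 96 GB left
tape 9: place 103 GB, 97 GB left
tape 10: place 99 GB, 101 GB left
tape 7: place 73 GB, 19 GB left
tape 6: place 64 GB, 3 GB left
tape 8: place 57 GB, 39 GB left
tape 9: place 45 GB, 52 GB left
10 tapes × 200 GB = 2000 GB; used 1702 GB; unused 298 GB.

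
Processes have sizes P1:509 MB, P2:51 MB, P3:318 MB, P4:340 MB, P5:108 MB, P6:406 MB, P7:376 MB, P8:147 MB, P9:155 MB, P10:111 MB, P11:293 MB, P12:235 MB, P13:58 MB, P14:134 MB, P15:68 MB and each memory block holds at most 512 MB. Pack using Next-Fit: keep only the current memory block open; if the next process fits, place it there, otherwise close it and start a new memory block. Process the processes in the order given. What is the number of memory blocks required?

Put P1 (509 MB) in memory block 1; 3 MB remain.
Put P2 (51 MB) in memory block 2; 461 MB remain.
Put P3 (318 MB) in memory block 2; 143 MB remain.
Put P4 (340 MB) in memory block 3; 172 MB remain.
Put P5 (108 MB) in memory block 3; 64 MB remain.
Put P6 (406 MB) in memory block 4; 106 MB remain.
Put P7 (376 MB) in memory block 5; 136 MB remain.
Put P8 (147 MB) in memory block 6; 365 MB remain.
Put P9 (155 MB) in memory block 6; 210 MB remain.
Put P10 (111 MB) in memory block 6; 99 MB remain.
Put P11 (293 MB) in memory block 7; 219 MB remain.
Put P12 (235 MB) in memory block 8; 277 MB remain.
Put P13 (58 MB) in memory block 8; 219 MB remain.
Put P14 (134 MB) in memory block 8; 85 MB remain.
Put P15 (68 MB) in memory block 8; 17 MB remain.

8 memory blocks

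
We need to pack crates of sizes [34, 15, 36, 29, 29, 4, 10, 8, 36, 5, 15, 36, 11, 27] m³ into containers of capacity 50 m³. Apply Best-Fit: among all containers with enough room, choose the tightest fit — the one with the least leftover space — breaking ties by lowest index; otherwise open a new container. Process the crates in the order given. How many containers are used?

Put 34 m³ in container 1; 16 m³ remain.
Put 15 m³ in container 1; 1 m³ remain.
Put 36 m³ in container 2; 14 m³ remain.
Put 29 m³ in container 3; 21 m³ remain.
Put 29 m³ in container 4; 21 m³ remain.
Put 4 m³ in container 2; 10 m³ remain.
Put 10 m³ in container 2; 0 m³ remain.
Put 8 m³ in container 3; 13 m³ remain.
Put 36 m³ in container 5; 14 m³ remain.
Put 5 m³ in container 3; 8 m³ remain.
Put 15 m³ in container 4; 6 m³ remain.
Put 36 m³ in container 6; 14 m³ remain.
Put 11 m³ in container 5; 3 m³ remain.
Put 27 m³ in container 7; 23 m³ remain.

7 containers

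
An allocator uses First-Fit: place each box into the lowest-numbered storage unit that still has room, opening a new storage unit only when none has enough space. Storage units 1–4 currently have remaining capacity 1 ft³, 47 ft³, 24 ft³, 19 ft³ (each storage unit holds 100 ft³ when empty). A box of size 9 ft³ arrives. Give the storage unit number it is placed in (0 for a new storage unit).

Storage units with room: storage unit 2 (47 ft³), storage unit 3 (24 ft³), storage unit 4 (19 ft³).
The first with room is storage unit 2.

2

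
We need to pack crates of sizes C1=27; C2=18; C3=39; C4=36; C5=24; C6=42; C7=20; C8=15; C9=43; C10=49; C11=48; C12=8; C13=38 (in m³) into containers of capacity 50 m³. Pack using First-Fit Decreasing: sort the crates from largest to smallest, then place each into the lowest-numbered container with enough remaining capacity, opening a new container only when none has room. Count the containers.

10

Sorted descending: 49, 48, 43, 42, 39, 38, 36, 27, 24, 20, 18, 15, 8.
container 1: place 49 m³, 1 m³ left
container 2: place 48 m³, 2 m³ left
container 3: place 43 m³, 7 m³ left
container 4: place 42 m³, 8 m³ left
container 5: place 39 m³, 11 m³ left
container 6: place 38 m³, 12 m³ left
container 7: place 36 m³, 14 m³ left
container 8: place 27 m³, 23 m³ left
container 9: place 24 m³, 26 m³ left
container 8: place 20 m³, 3 m³ left
container 9: place 18 m³, 8 m³ left
container 10: place 15 m³, 35 m³ left
container 4: place 8 m³, 0 m³ left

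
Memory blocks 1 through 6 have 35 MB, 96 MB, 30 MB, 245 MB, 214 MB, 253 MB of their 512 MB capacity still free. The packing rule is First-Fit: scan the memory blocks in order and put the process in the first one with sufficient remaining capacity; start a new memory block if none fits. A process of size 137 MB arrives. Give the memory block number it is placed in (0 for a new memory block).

Memory blocks with room: memory block 4 (245 MB), memory block 5 (214 MB), memory block 6 (253 MB).
The first with room is memory block 4.

4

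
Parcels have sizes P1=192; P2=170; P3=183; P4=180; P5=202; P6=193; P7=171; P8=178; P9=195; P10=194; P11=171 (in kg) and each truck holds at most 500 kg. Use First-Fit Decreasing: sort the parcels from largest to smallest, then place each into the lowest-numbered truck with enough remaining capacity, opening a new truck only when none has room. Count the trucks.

6

Sorted descending: 202, 195, 194, 193, 192, 183, 180, 178, 171, 171, 170.
Put 202 kg in truck 1; 298 kg remain.
Put 195 kg in truck 1; 103 kg remain.
Put 194 kg in truck 2; 306 kg remain.
Put 193 kg in truck 2; 113 kg remain.
Put 192 kg in truck 3; 308 kg remain.
Put 183 kg in truck 3; 125 kg remain.
Put 180 kg in truck 4; 320 kg remain.
Put 178 kg in truck 4; 142 kg remain.
Put 171 kg in truck 5; 329 kg remain.
Put 171 kg in truck 5; 158 kg remain.
Put 170 kg in truck 6; 330 kg remain.
Final trucks: [202,195] [194,193] [192,183] [180,178] [171,171] [170].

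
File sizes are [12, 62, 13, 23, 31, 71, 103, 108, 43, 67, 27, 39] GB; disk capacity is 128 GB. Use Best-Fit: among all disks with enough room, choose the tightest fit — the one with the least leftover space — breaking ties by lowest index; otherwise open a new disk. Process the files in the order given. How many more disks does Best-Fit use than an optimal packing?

Best-Fit: [12,62,13,23] [31,71] [103] [108] [43,67] [27,39] → 6 disks.
Total size 599 GB; any packing needs at least ⌈599/128⌉ = 5 disks.
An optimal packing achieves that bound: [108,13] [103,23] [71,43,12] [67,39] [62,31,27] → 5 disks.
Excess: 6 − 5 = 1.

1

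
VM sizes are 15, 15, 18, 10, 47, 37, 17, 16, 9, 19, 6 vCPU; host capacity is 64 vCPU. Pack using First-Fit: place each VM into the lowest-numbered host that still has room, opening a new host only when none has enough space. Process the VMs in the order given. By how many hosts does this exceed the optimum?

0

First-Fit: [15,15,18,10,6] [47,17] [37,16,9] [19] → 4 hosts.
Total size 209 vCPU; any packing needs at least ⌈209/64⌉ = 4 hosts.
So 4 is already optimal.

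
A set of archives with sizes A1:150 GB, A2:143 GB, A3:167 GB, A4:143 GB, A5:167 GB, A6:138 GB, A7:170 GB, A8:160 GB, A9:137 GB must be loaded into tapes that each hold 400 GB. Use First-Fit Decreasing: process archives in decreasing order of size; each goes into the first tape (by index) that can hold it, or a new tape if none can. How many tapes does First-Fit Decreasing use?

Sorted descending: 170, 167, 167, 160, 150, 143, 143, 138, 137.
170 GB → tape 1 (remaining 230 GB)
167 GB → tape 1 (remaining 63 GB)
167 GB → tape 2 (remaining 233 GB)
160 GB → tape 2 (remaining 73 GB)
150 GB → tape 3 (remaining 250 GB)
143 GB → tape 3 (remaining 107 GB)
143 GB → tape 4 (remaining 257 GB)
138 GB → tape 4 (remaining 119 GB)
137 GB → tape 5 (remaining 263 GB)

5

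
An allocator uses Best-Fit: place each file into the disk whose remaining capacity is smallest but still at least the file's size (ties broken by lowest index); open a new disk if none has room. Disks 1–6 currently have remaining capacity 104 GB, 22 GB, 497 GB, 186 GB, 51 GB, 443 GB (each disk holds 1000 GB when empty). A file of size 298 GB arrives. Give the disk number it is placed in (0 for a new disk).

Disks with room: disk 3 (497 GB), disk 6 (443 GB).
Tightest fit is disk 6 with 443 GB free.

6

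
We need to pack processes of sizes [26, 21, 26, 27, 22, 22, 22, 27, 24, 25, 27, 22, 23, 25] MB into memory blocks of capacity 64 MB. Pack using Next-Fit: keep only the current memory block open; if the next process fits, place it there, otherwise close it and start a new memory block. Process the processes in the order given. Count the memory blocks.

Put 26 MB in memory block 1; 38 MB remain.
Put 21 MB in memory block 1; 17 MB remain.
Put 26 MB in memory block 2; 38 MB remain.
Put 27 MB in memory block 2; 11 MB remain.
Put 22 MB in memory block 3; 42 MB remain.
Put 22 MB in memory block 3; 20 MB remain.
Put 22 MB in memory block 4; 42 MB remain.
Put 27 MB in memory block 4; 15 MB remain.
Put 24 MB in memory block 5; 40 MB remain.
Put 25 MB in memory block 5; 15 MB remain.
Put 27 MB in memory block 6; 37 MB remain.
Put 22 MB in memory block 6; 15 MB remain.
Put 23 MB in memory block 7; 41 MB remain.
Put 25 MB in memory block 7; 16 MB remain.

7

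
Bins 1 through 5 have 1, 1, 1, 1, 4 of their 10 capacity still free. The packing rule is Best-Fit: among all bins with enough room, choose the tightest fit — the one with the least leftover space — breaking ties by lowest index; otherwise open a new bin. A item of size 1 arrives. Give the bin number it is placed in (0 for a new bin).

Bins with room: bin 1 (1), bin 2 (1), bin 3 (1), bin 4 (1), bin 5 (4).
Tightest fit is bin 1 with 1 free.

1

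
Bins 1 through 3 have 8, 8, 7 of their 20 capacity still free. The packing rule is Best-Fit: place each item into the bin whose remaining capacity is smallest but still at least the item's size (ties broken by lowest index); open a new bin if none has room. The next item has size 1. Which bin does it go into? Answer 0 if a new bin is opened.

3

Bins with room: bin 1 (8), bin 2 (8), bin 3 (7).
Tightest fit is bin 3 with 7 free.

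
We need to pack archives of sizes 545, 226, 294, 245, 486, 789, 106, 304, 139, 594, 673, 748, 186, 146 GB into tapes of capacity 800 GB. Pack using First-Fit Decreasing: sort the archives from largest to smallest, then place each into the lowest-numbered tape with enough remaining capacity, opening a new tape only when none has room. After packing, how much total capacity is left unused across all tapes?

Sorted descending: 789, 748, 673, 594, 545, 486, 304, 294, 245, 226, 186, 146, 139, 106.
789 GB → tape 1 (remaining 11 GB)
748 GB → tape 2 (remaining 52 GB)
673 GB → tape 3 (remaining 127 GB)
594 GB → tape 4 (remaining 206 GB)
545 GB → tape 5 (remaining 255 GB)
486 GB → tape 6 (remaining 314 GB)
304 GB → tape 6 (remaining 10 GB)
294 GB → tape 7 (remaining 506 GB)
245 GB → tape 5 (remaining 10 GB)
226 GB → tape 7 (remaining 280 GB)
186 GB → tape 4 (remaining 20 GB)
146 GB → tape 7 (remaining 134 GB)
139 GB → tape 8 (remaining 661 GB)
106 GB → tape 3 (remaining 21 GB)
8 tapes × 800 GB = 6400 GB; used 5481 GB; unused 919 GB.

919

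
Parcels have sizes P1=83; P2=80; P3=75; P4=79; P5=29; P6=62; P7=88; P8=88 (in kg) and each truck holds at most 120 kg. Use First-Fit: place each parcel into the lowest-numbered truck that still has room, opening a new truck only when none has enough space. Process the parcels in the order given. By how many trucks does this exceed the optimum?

First-Fit: [83,29] [80] [75] [79] [62] [88] [88] → 7 trucks.
7 parcels exceed 60 kg (half the capacity), and no two of those can share a truck, so at least 7 trucks are needed.
So 7 is already optimal.

0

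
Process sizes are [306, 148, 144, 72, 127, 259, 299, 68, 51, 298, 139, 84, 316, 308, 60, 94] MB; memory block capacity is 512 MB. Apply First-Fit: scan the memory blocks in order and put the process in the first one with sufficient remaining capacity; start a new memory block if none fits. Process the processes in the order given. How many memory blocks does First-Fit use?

7

Put 306 MB in memory block 1; 206 MB remain.
Put 148 MB in memory block 1; 58 MB remain.
Put 144 MB in memory block 2; 368 MB remain.
Put 72 MB in memory block 2; 296 MB remain.
Put 127 MB in memory block 2; 169 MB remain.
Put 259 MB in memory block 3; 253 MB remain.
Put 299 MB in memory block 4; 213 MB remain.
Put 68 MB in memory block 2; 101 MB remain.
Put 51 MB in memory block 1; 7 MB remain.
Put 298 MB in memory block 5; 214 MB remain.
Put 139 MB in memory block 3; 114 MB remain.
Put 84 MB in memory block 2; 17 MB remain.
Put 316 MB in memory block 6; 196 MB remain.
Put 308 MB in memory block 7; 204 MB remain.
Put 60 MB in memory block 3; 54 MB remain.
Put 94 MB in memory block 4; 119 MB remain.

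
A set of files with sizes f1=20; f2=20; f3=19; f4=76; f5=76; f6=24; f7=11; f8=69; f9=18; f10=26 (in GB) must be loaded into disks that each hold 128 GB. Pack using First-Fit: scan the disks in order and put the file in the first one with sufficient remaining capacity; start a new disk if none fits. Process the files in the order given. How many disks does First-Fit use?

f1 (20 GB) → disk 1 (remaining 108 GB)
f2 (20 GB) → disk 1 (remaining 88 GB)
f3 (19 GB) → disk 1 (remaining 69 GB)
f4 (76 GB) → disk 2 (remaining 52 GB)
f5 (76 GB) → disk 3 (remaining 52 GB)
f6 (24 GB) → disk 1 (remaining 45 GB)
f7 (11 GB) → disk 1 (remaining 34 GB)
f8 (69 GB) → disk 4 (remaining 59 GB)
f9 (18 GB) → disk 1 (remaining 16 GB)
f10 (26 GB) → disk 2 (remaining 26 GB)

4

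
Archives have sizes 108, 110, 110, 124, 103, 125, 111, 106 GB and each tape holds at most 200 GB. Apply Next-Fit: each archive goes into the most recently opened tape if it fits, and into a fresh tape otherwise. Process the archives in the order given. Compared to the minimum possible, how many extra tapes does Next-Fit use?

0

Next-Fit: [108] [110] [110] [124] [103] [125] [111] [106] → 8 tapes.
8 archives exceed 100 GB (half the capacity), and no two of those can share a tape, so at least 8 tapes are needed.
So 8 is already optimal.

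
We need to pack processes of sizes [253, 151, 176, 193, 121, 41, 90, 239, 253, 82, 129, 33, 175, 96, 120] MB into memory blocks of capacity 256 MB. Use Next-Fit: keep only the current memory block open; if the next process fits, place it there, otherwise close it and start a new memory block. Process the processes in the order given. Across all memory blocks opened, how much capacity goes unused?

253 MB → memory block 1 (remaining 3 MB)
151 MB → memory block 2 (remaining 105 MB)
176 MB → memory block 3 (remaining 80 MB)
193 MB → memory block 4 (remaining 63 MB)
121 MB → memory block 5 (remaining 135 MB)
41 MB → memory block 5 (remaining 94 MB)
90 MB → memory block 5 (remaining 4 MB)
239 MB → memory block 6 (remaining 17 MB)
253 MB → memory block 7 (remaining 3 MB)
82 MB → memory block 8 (remaining 174 MB)
129 MB → memory block 8 (remaining 45 MB)
33 MB → memory block 8 (remaining 12 MB)
175 MB → memory block 9 (remaining 81 MB)
96 MB → memory block 10 (remaining 160 MB)
120 MB → memory block 10 (remaining 40 MB)
10 memory blocks × 256 MB = 2560 MB; used 2152 MB; unused 408 MB.

408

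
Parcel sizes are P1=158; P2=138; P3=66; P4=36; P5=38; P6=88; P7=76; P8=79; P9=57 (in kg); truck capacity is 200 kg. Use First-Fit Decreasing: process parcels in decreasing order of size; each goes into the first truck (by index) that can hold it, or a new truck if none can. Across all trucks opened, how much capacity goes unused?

64

Sorted descending: 158, 138, 88, 79, 76, 66, 57, 38, 36.
158 kg → truck 1 (remaining 42 kg)
138 kg → truck 2 (remaining 62 kg)
88 kg → truck 3 (remaining 112 kg)
79 kg → truck 3 (remaining 33 kg)
76 kg → truck 4 (remaining 124 kg)
66 kg → truck 4 (remaining 58 kg)
57 kg → truck 2 (remaining 5 kg)
38 kg → truck 1 (remaining 4 kg)
36 kg → truck 4 (remaining 22 kg)
4 trucks × 200 kg = 800 kg; used 736 kg; unused 64 kg.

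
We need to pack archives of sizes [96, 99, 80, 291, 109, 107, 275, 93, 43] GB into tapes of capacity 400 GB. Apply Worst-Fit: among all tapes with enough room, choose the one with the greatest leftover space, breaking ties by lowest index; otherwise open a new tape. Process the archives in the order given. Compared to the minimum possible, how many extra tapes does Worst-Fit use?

Worst-Fit: [96,99,80,109] [291,107] [275,93] [43] → 4 tapes.
Total size 1193 GB; any packing needs at least ⌈1193/400⌉ = 3 tapes.
An optimal packing achieves that bound: [291,109] [275,80,43] [107,99,96,93] → 3 tapes.
Excess: 4 − 3 = 1.

1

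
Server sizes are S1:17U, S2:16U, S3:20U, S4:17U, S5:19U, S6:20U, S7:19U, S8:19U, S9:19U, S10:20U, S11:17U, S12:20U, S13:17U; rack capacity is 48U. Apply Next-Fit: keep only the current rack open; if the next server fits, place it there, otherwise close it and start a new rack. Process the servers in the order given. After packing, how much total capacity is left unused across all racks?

rack 1: place S1 (17U), 31U left
rack 1: place S2 (16U), 15U left
rack 2: place S3 (20U), 28U left
rack 2: place S4 (17U), 11U left
rack 3: place S5 (19U), 29U left
rack 3: place S6 (20U), 9U left
rack 4: place S7 (19U), 29U left
rack 4: place S8 (19U), 10U left
rack 5: place S9 (19U), 29U left
rack 5: place S10 (20U), 9U left
rack 6: place S11 (17U), 31U left
rack 6: place S12 (20U), 11U left
rack 7: place S13 (17U), 31U left
7 racks × 48U = 336U; used 240U; unused 96U.

96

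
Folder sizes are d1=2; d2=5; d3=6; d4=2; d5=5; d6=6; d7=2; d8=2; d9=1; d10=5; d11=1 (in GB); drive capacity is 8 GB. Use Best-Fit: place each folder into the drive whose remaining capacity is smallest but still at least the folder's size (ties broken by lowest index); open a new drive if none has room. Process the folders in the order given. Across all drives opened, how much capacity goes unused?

3

d1 (2 GB) → drive 1 (remaining 6 GB)
d2 (5 GB) → drive 1 (remaining 1 GB)
d3 (6 GB) → drive 2 (remaining 2 GB)
d4 (2 GB) → drive 2 (remaining 0 GB)
d5 (5 GB) → drive 3 (remaining 3 GB)
d6 (6 GB) → drive 4 (remaining 2 GB)
d7 (2 GB) → drive 4 (remaining 0 GB)
d8 (2 GB) → drive 3 (remaining 1 GB)
d9 (1 GB) → drive 1 (remaining 0 GB)
d10 (5 GB) → drive 5 (remaining 3 GB)
d11 (1 GB) → drive 3 (remaining 0 GB)
5 drives × 8 GB = 40 GB; used 37 GB; unused 3 GB.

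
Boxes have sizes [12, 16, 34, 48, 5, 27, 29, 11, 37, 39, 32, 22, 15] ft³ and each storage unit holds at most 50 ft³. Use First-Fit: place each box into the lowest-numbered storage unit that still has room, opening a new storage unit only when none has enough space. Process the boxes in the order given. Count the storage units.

storage unit 1: place 12 ft³, 38 ft³ left
storage unit 1: place 16 ft³, 22 ft³ left
storage unit 2: place 34 ft³, 16 ft³ left
storage unit 3: place 48 ft³, 2 ft³ left
storage unit 1: place 5 ft³, 17 ft³ left
storage unit 4: place 27 ft³, 23 ft³ left
storage unit 5: place 29 ft³, 21 ft³ left
storage unit 1: place 11 ft³, 6 ft³ left
storage unit 6: place 37 ft³, 13 ft³ left
storage unit 7: place 39 ft³, 11 ft³ left
storage unit 8: place 32 ft³, 18 ft³ left
storage unit 4: place 22 ft³, 1 ft³ left
storage unit 2: place 15 ft³, 1 ft³ left

8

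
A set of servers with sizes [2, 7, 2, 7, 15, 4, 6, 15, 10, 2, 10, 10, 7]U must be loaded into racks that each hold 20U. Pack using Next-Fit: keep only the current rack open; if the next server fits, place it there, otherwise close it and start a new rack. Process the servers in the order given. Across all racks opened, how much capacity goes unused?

2U → rack 1 (remaining 18U)
7U → rack 1 (remaining 11U)
2U → rack 1 (remaining 9U)
7U → rack 1 (remaining 2U)
15U → rack 2 (remaining 5U)
4U → rack 2 (remaining 1U)
6U → rack 3 (remaining 14U)
15U → rack 4 (remaining 5U)
10U → rack 5 (remaining 10U)
2U → rack 5 (remaining 8U)
10U → rack 6 (remaining 10U)
10U → rack 6 (remaining 0U)
7U → rack 7 (remaining 13U)
7 racks × 20U = 140U; used 97U; unused 43U.

43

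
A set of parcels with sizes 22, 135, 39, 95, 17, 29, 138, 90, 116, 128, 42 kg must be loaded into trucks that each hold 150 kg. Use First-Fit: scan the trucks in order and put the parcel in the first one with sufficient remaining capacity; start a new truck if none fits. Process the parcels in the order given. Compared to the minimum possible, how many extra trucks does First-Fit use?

1

First-Fit: [22,39,17,29,42] [135] [95] [138] [90] [116] [128] → 7 trucks.
Total size 851 kg; any packing needs at least ⌈851/150⌉ = 6 trucks.
An optimal packing achieves that bound: [138] [135] [128,22] [116,29] [95,42] [90,39,17] → 6 trucks.
Excess: 7 − 6 = 1.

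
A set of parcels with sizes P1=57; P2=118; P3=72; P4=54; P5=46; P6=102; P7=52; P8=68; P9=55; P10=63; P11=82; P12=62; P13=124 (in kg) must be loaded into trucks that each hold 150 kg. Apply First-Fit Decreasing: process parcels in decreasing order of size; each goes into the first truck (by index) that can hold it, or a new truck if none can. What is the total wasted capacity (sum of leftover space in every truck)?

245

Sorted descending: 124, 118, 102, 82, 72, 68, 63, 62, 57, 55, 54, 52, 46.
Put 124 kg in truck 1; 26 kg remain.
Put 118 kg in truck 2; 32 kg remain.
Put 102 kg in truck 3; 48 kg remain.
Put 82 kg in truck 4; 68 kg remain.
Put 72 kg in truck 5; 78 kg remain.
Put 68 kg in truck 4; 0 kg remain.
Put 63 kg in truck 5; 15 kg remain.
Put 62 kg in truck 6; 88 kg remain.
Put 57 kg in truck 6; 31 kg remain.
Put 55 kg in truck 7; 95 kg remain.
Put 54 kg in truck 7; 41 kg remain.
Put 52 kg in truck 8; 98 kg remain.
Put 46 kg in truck 3; 2 kg remain.
8 trucks × 150 kg = 1200 kg; used 955 kg; unused 245 kg.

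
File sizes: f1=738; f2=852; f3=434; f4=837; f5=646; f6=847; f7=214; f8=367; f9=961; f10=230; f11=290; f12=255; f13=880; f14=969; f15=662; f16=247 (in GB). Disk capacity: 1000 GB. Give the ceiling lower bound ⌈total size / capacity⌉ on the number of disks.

Total size = 738 + 852 + 434 + 837 + 646 + 847 + 214 + 367 + 961 + 230 + 290 + 255 + 880 + 969 + 662 + 247 = 9429 GB.
⌈9429 / 1000⌉ = 10.

10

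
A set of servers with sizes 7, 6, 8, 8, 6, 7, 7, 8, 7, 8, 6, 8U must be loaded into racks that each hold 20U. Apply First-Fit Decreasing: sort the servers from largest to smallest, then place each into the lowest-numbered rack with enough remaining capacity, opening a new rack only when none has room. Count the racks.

5

Sorted descending: 8, 8, 8, 8, 8, 7, 7, 7, 7, 6, 6, 6.
Put 8U in rack 1; 12U remain.
Put 8U in rack 1; 4U remain.
Put 8U in rack 2; 12U remain.
Put 8U in rack 2; 4U remain.
Put 8U in rack 3; 12U remain.
Put 7U in rack 3; 5U remain.
Put 7U in rack 4; 13U remain.
Put 7U in rack 4; 6U remain.
Put 7U in rack 5; 13U remain.
Put 6U in rack 4; 0U remain.
Put 6U in rack 5; 7U remain.
Put 6U in rack 5; 1U remain.
Final racks: [8,8] [8,8] [8,7] [7,7,6] [7,6,6].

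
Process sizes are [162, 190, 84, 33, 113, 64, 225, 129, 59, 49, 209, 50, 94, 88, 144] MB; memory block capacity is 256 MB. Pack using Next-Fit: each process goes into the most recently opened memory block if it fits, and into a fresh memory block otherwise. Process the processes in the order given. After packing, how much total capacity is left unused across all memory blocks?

memory block 1: place 162 MB, 94 MB left
memory block 2: place 190 MB, 66 MB left
memory block 3: place 84 MB, 172 MB left
memory block 3: place 33 MB, 139 MB left
memory block 3: place 113 MB, 26 MB left
memory block 4: place 64 MB, 192 MB left
memory block 5: place 225 MB, 31 MB left
memory block 6: place 129 MB, 127 MB left
memory block 6: place 59 MB, 68 MB left
memory block 6: place 49 MB, 19 MB left
memory block 7: place 209 MB, 47 MB left
memory block 8: place 50 MB, 206 MB left
memory block 8: place 94 MB, 112 MB left
memory block 8: place 88 MB, 24 MB left
memory block 9: place 144 MB, 112 MB left
9 memory blocks × 256 MB = 2304 MB; used 1693 MB; unused 611 MB.

611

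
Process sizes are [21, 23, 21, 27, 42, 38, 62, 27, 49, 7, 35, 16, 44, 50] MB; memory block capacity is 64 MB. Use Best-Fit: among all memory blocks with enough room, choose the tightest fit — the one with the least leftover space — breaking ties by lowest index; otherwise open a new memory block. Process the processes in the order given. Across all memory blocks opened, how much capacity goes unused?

21 MB → memory block 1 (remaining 43 MB)
23 MB → memory block 1 (remaining 20 MB)
21 MB → memory block 2 (remaining 43 MB)
27 MB → memory block 2 (remaining 16 MB)
42 MB → memory block 3 (remaining 22 MB)
38 MB → memory block 4 (remaining 26 MB)
62 MB → memory block 5 (remaining 2 MB)
27 MB → memory block 6 (remaining 37 MB)
49 MB → memory block 7 (remaining 15 MB)
7 MB → memory block 7 (remaining 8 MB)
35 MB → memory block 6 (remaining 2 MB)
16 MB → memory block 2 (remaining 0 MB)
44 MB → memory block 8 (remaining 20 MB)
50 MB → memory block 9 (remaining 14 MB)
9 memory blocks × 64 MB = 576 MB; used 462 MB; unused 114 MB.

114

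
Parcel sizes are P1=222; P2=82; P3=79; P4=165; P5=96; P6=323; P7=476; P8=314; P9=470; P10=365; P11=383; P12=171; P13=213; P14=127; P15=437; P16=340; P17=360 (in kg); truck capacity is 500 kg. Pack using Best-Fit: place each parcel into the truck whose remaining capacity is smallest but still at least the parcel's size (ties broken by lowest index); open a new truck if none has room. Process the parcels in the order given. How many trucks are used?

11 trucks

truck 1: place P1 (222 kg), 278 kg left
truck 1: place P2 (82 kg), 196 kg left
truck 1: place P3 (79 kg), 117 kg left
truck 2: place P4 (165 kg), 335 kg left
truck 1: place P5 (96 kg), 21 kg left
truck 2: place P6 (323 kg), 12 kg left
truck 3: place P7 (476 kg), 24 kg left
truck 4: place P8 (314 kg), 186 kg left
truck 5: place P9 (470 kg), 30 kg left
truck 6: place P10 (365 kg), 135 kg left
truck 7: place P11 (383 kg), 117 kg left
truck 4: place P12 (171 kg), 15 kg left
truck 8: place P13 (213 kg), 287 kg left
truck 6: place P14 (127 kg), 8 kg left
truck 9: place P15 (437 kg), 63 kg left
truck 10: place P16 (340 kg), 160 kg left
truck 11: place P17 (360 kg), 140 kg left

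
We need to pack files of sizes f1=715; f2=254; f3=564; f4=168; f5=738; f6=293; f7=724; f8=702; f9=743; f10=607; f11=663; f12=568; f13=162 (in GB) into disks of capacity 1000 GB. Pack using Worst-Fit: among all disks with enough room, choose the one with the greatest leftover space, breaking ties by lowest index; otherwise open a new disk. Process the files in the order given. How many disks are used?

9 disks

f1 (715 GB) → disk 1 (remaining 285 GB)
f2 (254 GB) → disk 1 (remaining 31 GB)
f3 (564 GB) → disk 2 (remaining 436 GB)
f4 (168 GB) → disk 2 (remaining 268 GB)
f5 (738 GB) → disk 3 (remaining 262 GB)
f6 (293 GB) → disk 4 (remaining 707 GB)
f7 (724 GB) → disk 5 (remaining 276 GB)
f8 (702 GB) → disk 4 (remaining 5 GB)
f9 (743 GB) → disk 6 (remaining 257 GB)
f10 (607 GB) → disk 7 (remaining 393 GB)
f11 (663 GB) → disk 8 (remaining 337 GB)
f12 (568 GB) → disk 9 (remaining 432 GB)
f13 (162 GB) → disk 9 (remaining 270 GB)
Final disks: [715,254] [564,168] [738] [293,702] [724] [743] [607] [663] [568,162].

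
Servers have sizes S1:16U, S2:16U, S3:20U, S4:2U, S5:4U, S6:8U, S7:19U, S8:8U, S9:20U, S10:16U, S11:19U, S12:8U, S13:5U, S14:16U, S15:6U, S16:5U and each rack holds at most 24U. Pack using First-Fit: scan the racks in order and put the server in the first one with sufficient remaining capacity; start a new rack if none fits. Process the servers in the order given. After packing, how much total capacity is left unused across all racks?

28

S1 (16U) → rack 1 (remaining 8U)
S2 (16U) → rack 2 (remaining 8U)
S3 (20U) → rack 3 (remaining 4U)
S4 (2U) → rack 1 (remaining 6U)
S5 (4U) → rack 1 (remaining 2U)
S6 (8U) → rack 2 (remaining 0U)
S7 (19U) → rack 4 (remaining 5U)
S8 (8U) → rack 5 (remaining 16U)
S9 (20U) → rack 6 (remaining 4U)
S10 (16U) → rack 5 (remaining 0U)
S11 (19U) → rack 7 (remaining 5U)
S12 (8U) → rack 8 (remaining 16U)
S13 (5U) → rack 4 (remaining 0U)
S14 (16U) → rack 8 (remaining 0U)
S15 (6U) → rack 9 (remaining 18U)
S16 (5U) → rack 7 (remaining 0U)
9 racks × 24U = 216U; used 188U; unused 28U.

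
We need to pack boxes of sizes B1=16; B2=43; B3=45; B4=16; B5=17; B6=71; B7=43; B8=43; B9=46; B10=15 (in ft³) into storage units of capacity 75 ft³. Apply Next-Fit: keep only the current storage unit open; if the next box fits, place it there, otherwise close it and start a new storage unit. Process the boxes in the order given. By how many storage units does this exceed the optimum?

1

Next-Fit: [16,43] [45,16] [17] [71] [43] [43] [46,15] → 7 storage units.
6 boxes exceed 37.5 ft³ (half the capacity), and no two of those can share a storage unit, so at least 6 storage units are needed.
An optimal packing achieves that bound: [71] [46,17] [45,16] [43,16,15] [43] [43] → 6 storage units.
Excess: 7 − 6 = 1.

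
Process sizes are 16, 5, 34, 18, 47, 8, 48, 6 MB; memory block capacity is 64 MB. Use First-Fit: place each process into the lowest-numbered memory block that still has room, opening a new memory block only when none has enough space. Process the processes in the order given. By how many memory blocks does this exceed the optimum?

1

First-Fit: [16,5,34,8] [18,6] [47] [48] → 4 memory blocks.
Total size 182 MB; any packing needs at least ⌈182/64⌉ = 3 memory blocks.
An optimal packing achieves that bound: [48,16] [47,8,6] [34,18,5] → 3 memory blocks.
Excess: 4 − 3 = 1.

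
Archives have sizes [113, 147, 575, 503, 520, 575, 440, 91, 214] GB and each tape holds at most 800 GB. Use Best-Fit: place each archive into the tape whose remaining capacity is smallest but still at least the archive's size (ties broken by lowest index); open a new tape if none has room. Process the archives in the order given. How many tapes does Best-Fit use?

113 GB → tape 1 (remaining 687 GB)
147 GB → tape 1 (remaining 540 GB)
575 GB → tape 2 (remaining 225 GB)
503 GB → tape 1 (remaining 37 GB)
520 GB → tape 3 (remaining 280 GB)
575 GB → tape 4 (remaining 225 GB)
440 GB → tape 5 (remaining 360 GB)
91 GB → tape 2 (remaining 134 GB)
214 GB → tape 4 (remaining 11 GB)
Final tapes: [113,147,503] [575,91] [520] [575,214] [440].

5 tapes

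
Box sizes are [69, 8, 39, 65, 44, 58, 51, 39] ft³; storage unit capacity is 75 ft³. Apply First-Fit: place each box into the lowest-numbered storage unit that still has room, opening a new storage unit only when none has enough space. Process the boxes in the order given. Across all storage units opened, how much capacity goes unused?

152

Put 69 ft³ in storage unit 1; 6 ft³ remain.
Put 8 ft³ in storage unit 2; 67 ft³ remain.
Put 39 ft³ in storage unit 2; 28 ft³ remain.
Put 65 ft³ in storage unit 3; 10 ft³ remain.
Put 44 ft³ in storage unit 4; 31 ft³ remain.
Put 58 ft³ in storage unit 5; 17 ft³ remain.
Put 51 ft³ in storage unit 6; 24 ft³ remain.
Put 39 ft³ in storage unit 7; 36 ft³ remain.
7 storage units × 75 ft³ = 525 ft³; used 373 ft³; unused 152 ft³.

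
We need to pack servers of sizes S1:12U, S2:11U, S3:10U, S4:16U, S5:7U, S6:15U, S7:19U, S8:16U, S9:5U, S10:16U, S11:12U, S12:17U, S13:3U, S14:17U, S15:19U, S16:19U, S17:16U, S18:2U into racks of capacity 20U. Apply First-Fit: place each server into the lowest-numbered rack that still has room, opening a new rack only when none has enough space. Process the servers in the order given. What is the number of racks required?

14 racks

S1 (12U) → rack 1 (remaining 8U)
S2 (11U) → rack 2 (remaining 9U)
S3 (10U) → rack 3 (remaining 10U)
S4 (16U) → rack 4 (remaining 4U)
S5 (7U) → rack 1 (remaining 1U)
S6 (15U) → rack 5 (remaining 5U)
S7 (19U) → rack 6 (remaining 1U)
S8 (16U) → rack 7 (remaining 4U)
S9 (5U) → rack 2 (remaining 4U)
S10 (16U) → rack 8 (remaining 4U)
S11 (12U) → rack 9 (remaining 8U)
S12 (17U) → rack 10 (remaining 3U)
S13 (3U) → rack 2 (remaining 1U)
S14 (17U) → rack 11 (remaining 3U)
S15 (19U) → rack 12 (remaining 1U)
S16 (19U) → rack 13 (remaining 1U)
S17 (16U) → rack 14 (remaining 4U)
S18 (2U) → rack 3 (remaining 8U)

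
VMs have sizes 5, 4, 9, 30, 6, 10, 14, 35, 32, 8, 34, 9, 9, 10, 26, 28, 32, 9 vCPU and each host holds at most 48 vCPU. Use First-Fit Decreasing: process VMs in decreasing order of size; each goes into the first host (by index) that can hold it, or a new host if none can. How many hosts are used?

7

Sorted descending: 35, 34, 32, 32, 30, 28, 26, 14, 10, 10, 9, 9, 9, 9, 8, 6, 5, 4.
35 vCPU → host 1 (remaining 13 vCPU)
34 vCPU → host 2 (remaining 14 vCPU)
32 vCPU → host 3 (remaining 16 vCPU)
32 vCPU → host 4 (remaining 16 vCPU)
30 vCPU → host 5 (remaining 18 vCPU)
28 vCPU → host 6 (remaining 20 vCPU)
26 vCPU → host 7 (remaining 22 vCPU)
14 vCPU → host 2 (remaining 0 vCPU)
10 vCPU → host 1 (remaining 3 vCPU)
10 vCPU → host 3 (remaining 6 vCPU)
9 vCPU → host 4 (remaining 7 vCPU)
9 vCPU → host 5 (remaining 9 vCPU)
9 vCPU → host 5 (remaining 0 vCPU)
9 vCPU → host 6 (remaining 11 vCPU)
8 vCPU → host 6 (remaining 3 vCPU)
6 vCPU → host 3 (remaining 0 vCPU)
5 vCPU → host 4 (remaining 2 vCPU)
4 vCPU → host 7 (remaining 18 vCPU)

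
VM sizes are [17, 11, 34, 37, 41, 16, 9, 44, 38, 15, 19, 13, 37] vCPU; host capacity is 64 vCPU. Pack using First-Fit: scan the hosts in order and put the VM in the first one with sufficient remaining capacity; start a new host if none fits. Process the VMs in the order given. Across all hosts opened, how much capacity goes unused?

53

host 1: place 17 vCPU, 47 vCPU left
host 1: place 11 vCPU, 36 vCPU left
host 1: place 34 vCPU, 2 vCPU left
host 2: place 37 vCPU, 27 vCPU left
host 3: place 41 vCPU, 23 vCPU left
host 2: place 16 vCPU, 11 vCPU left
host 2: place 9 vCPU, 2 vCPU left
host 4: place 44 vCPU, 20 vCPU left
host 5: place 38 vCPU, 26 vCPU left
host 3: place 15 vCPU, 8 vCPU left
host 4: place 19 vCPU, 1 vCPU left
host 5: place 13 vCPU, 13 vCPU left
host 6: place 37 vCPU, 27 vCPU left
6 hosts × 64 vCPU = 384 vCPU; used 331 vCPU; unused 53 vCPU.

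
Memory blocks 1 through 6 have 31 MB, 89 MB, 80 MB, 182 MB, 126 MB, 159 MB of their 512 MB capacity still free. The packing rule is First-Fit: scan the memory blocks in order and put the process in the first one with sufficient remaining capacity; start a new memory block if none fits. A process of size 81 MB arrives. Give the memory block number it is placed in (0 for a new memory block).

Memory blocks with room: memory block 2 (89 MB), memory block 4 (182 MB), memory block 5 (126 MB), memory block 6 (159 MB).
The first with room is memory block 2.

2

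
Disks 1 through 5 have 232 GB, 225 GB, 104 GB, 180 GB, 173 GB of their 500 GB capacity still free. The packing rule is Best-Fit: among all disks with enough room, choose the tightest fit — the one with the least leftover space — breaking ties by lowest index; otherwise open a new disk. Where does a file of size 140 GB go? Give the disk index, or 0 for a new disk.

Disks with room: disk 1 (232 GB), disk 2 (225 GB), disk 4 (180 GB), disk 5 (173 GB).
Tightest fit is disk 5 with 173 GB free.

5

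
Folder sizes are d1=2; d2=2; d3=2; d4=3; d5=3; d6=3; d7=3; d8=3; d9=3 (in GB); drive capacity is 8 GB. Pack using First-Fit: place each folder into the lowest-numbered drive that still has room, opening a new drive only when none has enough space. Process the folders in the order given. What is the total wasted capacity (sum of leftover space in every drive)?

8

Put d1 (2 GB) in drive 1; 6 GB remain.
Put d2 (2 GB) in drive 1; 4 GB remain.
Put d3 (2 GB) in drive 1; 2 GB remain.
Put d4 (3 GB) in drive 2; 5 GB remain.
Put d5 (3 GB) in drive 2; 2 GB remain.
Put d6 (3 GB) in drive 3; 5 GB remain.
Put d7 (3 GB) in drive 3; 2 GB remain.
Put d8 (3 GB) in drive 4; 5 GB remain.
Put d9 (3 GB) in drive 4; 2 GB remain.
4 drives × 8 GB = 32 GB; used 24 GB; unused 8 GB.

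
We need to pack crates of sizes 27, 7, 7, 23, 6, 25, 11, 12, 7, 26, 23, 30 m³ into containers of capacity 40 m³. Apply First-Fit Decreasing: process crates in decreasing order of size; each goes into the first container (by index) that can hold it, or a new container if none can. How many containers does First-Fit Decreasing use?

6 containers

Sorted descending: 30, 27, 26, 25, 23, 23, 12, 11, 7, 7, 7, 6.
Put 30 m³ in container 1; 10 m³ remain.
Put 27 m³ in container 2; 13 m³ remain.
Put 26 m³ in container 3; 14 m³ remain.
Put 25 m³ in container 4; 15 m³ remain.
Put 23 m³ in container 5; 17 m³ remain.
Put 23 m³ in container 6; 17 m³ remain.
Put 12 m³ in container 2; 1 m³ remain.
Put 11 m³ in container 3; 3 m³ remain.
Put 7 m³ in container 1; 3 m³ remain.
Put 7 m³ in container 4; 8 m³ remain.
Put 7 m³ in container 4; 1 m³ remain.
Put 6 m³ in container 5; 11 m³ remain.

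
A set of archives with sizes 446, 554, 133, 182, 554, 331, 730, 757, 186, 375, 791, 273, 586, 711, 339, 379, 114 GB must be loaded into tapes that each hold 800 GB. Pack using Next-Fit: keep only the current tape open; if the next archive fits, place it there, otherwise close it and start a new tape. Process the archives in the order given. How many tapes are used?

13

446 GB → tape 1 (remaining 354 GB)
554 GB → tape 2 (remaining 246 GB)
133 GB → tape 2 (remaining 113 GB)
182 GB → tape 3 (remaining 618 GB)
554 GB → tape 3 (remaining 64 GB)
331 GB → tape 4 (remaining 469 GB)
730 GB → tape 5 (remaining 70 GB)
757 GB → tape 6 (remaining 43 GB)
186 GB → tape 7 (remaining 614 GB)
375 GB → tape 7 (remaining 239 GB)
791 GB → tape 8 (remaining 9 GB)
273 GB → tape 9 (remaining 527 GB)
586 GB → tape 10 (remaining 214 GB)
711 GB → tape 11 (remaining 89 GB)
339 GB → tape 12 (remaining 461 GB)
379 GB → tape 12 (remaining 82 GB)
114 GB → tape 13 (remaining 686 GB)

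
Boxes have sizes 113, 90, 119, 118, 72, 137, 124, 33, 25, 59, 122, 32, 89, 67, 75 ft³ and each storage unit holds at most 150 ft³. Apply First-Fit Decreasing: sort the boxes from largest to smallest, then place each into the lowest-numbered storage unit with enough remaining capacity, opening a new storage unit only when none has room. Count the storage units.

Sorted descending: 137, 124, 122, 119, 118, 113, 90, 89, 75, 72, 67, 59, 33, 32, 25.
Put 137 ft³ in storage unit 1; 13 ft³ remain.
Put 124 ft³ in storage unit 2; 26 ft³ remain.
Put 122 ft³ in storage unit 3; 28 ft³ remain.
Put 119 ft³ in storage unit 4; 31 ft³ remain.
Put 118 ft³ in storage unit 5; 32 ft³ remain.
Put 113 ft³ in storage unit 6; 37 ft³ remain.
Put 90 ft³ in storage unit 7; 60 ft³ remain.
Put 89 ft³ in storage unit 8; 61 ft³ remain.
Put 75 ft³ in storage unit 9; 75 ft³ remain.
Put 72 ft³ in storage unit 9; 3 ft³ remain.
Put 67 ft³ in storage unit 10; 83 ft³ remain.
Put 59 ft³ in storage unit 7; 1 ft³ remain.
Put 33 ft³ in storage unit 6; 4 ft³ remain.
Put 32 ft³ in storage unit 5; 0 ft³ remain.
Put 25 ft³ in storage unit 2; 1 ft³ remain.
Final storage units: [137] [124,25] [122] [119] [118,32] [113,33] [90,59] [89] [75,72] [67].

10 storage units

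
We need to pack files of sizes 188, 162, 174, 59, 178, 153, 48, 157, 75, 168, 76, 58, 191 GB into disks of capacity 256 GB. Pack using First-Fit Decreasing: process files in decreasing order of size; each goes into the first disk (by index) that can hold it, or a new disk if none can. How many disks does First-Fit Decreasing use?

Sorted descending: 191, 188, 178, 174, 168, 162, 157, 153, 76, 75, 59, 58, 48.
Put 191 GB in disk 1; 65 GB remain.
Put 188 GB in disk 2; 68 GB remain.
Put 178 GB in disk 3; 78 GB remain.
Put 174 GB in disk 4; 82 GB remain.
Put 168 GB in disk 5; 88 GB remain.
Put 162 GB in disk 6; 94 GB remain.
Put 157 GB in disk 7; 99 GB remain.
Put 153 GB in disk 8; 103 GB remain.
Put 76 GB in disk 3; 2 GB remain.
Put 75 GB in disk 4; 7 GB remain.
Put 59 GB in disk 1; 6 GB remain.
Put 58 GB in disk 2; 10 GB remain.
Put 48 GB in disk 5; 40 GB remain.

8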